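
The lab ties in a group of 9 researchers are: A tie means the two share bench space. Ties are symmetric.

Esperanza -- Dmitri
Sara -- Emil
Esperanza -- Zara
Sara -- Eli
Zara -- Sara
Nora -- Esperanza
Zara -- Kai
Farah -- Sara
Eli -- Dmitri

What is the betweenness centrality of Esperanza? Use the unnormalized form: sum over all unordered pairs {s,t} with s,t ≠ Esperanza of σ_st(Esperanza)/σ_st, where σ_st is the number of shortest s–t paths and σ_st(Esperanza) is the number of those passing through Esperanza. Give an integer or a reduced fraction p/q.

9

Pairs whose geodesics pass through Esperanza — Eli–Nora: 1; Nora–Emil: 1; Nora–Dmitri: 1; Nora–Zara: 1; Nora–Kai: 1; Nora–Sara: 1; Nora–Farah: 1; Dmitri–Zara: 1; Dmitri–Kai: 1.
All other pairs contribute 0.
Summing the contributions gives betweenness(Esperanza) = 9.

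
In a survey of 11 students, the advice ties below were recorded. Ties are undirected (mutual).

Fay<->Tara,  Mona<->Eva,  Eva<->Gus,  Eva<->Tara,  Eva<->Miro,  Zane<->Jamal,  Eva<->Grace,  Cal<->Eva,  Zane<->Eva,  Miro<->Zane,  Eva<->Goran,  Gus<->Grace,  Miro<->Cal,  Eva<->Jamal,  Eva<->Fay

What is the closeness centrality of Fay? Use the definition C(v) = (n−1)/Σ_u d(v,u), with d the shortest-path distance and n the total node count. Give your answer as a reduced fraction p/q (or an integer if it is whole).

Distances from Fay: Cal:2, Eva:1, Goran:2, Grace:2, Gus:2, Jamal:2, Miro:2, Mona:2, Tara:1, Zane:2. Sum = 18.
n = 11, so closeness = 10/18 = 5/9.

5/9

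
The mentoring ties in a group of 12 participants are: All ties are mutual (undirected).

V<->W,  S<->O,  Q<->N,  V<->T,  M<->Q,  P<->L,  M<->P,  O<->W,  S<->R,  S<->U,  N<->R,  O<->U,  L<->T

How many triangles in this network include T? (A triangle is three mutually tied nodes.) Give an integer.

T's neighbors are L and V, but none of them are tied to each other, so no triangle contains T.

0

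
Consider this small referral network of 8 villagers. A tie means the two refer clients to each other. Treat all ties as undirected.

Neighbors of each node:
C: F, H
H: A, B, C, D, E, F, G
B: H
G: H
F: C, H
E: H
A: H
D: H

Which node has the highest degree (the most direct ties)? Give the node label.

H

Degrees — A:1, B:1, C:2, D:1, E:1, F:2, G:1, H:7.
The maximum is 7, attained only by H.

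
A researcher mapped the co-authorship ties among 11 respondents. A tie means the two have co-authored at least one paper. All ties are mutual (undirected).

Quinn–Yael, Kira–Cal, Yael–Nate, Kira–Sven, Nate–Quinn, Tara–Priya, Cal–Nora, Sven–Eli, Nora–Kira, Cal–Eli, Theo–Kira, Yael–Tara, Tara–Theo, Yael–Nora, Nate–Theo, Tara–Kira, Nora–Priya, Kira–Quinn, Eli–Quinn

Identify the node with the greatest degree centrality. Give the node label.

Degrees — Cal:3, Eli:3, Kira:6, Nate:3, Nora:4, Priya:2, Quinn:4, Sven:2, Tara:4, Theo:3, Yael:4.
The maximum is 6, attained only by Kira.

Kira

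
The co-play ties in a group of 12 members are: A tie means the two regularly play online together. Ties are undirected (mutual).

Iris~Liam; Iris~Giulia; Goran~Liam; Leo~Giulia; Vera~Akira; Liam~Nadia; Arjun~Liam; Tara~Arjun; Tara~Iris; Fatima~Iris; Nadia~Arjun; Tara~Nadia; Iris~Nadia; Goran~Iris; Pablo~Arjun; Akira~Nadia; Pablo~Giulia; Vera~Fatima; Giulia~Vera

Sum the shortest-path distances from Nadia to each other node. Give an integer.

18

Distances from Nadia: Akira:1, Arjun:1, Fatima:2, Giulia:2, Goran:2, Iris:1, Leo:3, Liam:1, Pablo:2, Tara:1, Vera:2.
Sum = 1 + 1 + 2 + 2 + 2 + 1 + 3 + 1 + 2 + 1 + 2 = 18.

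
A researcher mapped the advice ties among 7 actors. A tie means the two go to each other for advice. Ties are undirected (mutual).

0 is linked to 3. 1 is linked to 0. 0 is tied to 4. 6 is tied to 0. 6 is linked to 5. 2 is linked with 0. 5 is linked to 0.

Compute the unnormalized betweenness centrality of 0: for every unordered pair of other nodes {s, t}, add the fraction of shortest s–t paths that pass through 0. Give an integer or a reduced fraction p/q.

14

Pairs whose geodesics pass through 0 — 2–6: 1; 2–3: 1; 2–4: 1; 2–5: 1; 2–1: 1; 6–3: 1; 6–4: 1; 6–1: 1; 3–4: 1; 3–5: 1; 3–1: 1; 4–5: 1; 4–1: 1; 5–1: 1.
All other pairs contribute 0.
Summing the contributions gives betweenness(0) = 14.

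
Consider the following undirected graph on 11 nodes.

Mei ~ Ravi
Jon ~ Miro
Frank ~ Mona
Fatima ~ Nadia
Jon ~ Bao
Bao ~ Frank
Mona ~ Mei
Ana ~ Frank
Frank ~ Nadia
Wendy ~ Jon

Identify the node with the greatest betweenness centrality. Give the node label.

Frank

Unnormalized betweenness of each node: Ana:0, Bao:21, Fatima:0, Frank:35, Jon:17, Mei:9, Miro:0, Mona:16, Nadia:9, Ravi:0, Wendy:0.
Frank has the largest value, 35, making it the main broker — the node through which the most shortest paths run.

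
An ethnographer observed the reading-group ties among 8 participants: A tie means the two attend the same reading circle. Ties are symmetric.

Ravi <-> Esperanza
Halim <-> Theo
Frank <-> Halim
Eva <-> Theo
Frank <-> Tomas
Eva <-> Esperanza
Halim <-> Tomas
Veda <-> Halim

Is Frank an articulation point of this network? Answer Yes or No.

No

Even without Frank, every remaining node can still reach every other (the residual graph is connected), so Frank is not a cut vertex.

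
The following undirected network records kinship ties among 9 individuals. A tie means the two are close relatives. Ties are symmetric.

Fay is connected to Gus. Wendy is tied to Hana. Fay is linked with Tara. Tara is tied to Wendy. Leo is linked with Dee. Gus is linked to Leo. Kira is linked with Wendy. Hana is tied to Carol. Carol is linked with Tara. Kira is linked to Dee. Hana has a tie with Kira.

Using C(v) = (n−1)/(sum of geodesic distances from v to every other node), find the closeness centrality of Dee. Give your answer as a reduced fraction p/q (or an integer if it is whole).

Distances from Dee: Carol:3, Fay:3, Gus:2, Hana:2, Kira:1, Leo:1, Tara:3, Wendy:2. Sum = 17.
n = 9, so closeness = 8/17.

8/17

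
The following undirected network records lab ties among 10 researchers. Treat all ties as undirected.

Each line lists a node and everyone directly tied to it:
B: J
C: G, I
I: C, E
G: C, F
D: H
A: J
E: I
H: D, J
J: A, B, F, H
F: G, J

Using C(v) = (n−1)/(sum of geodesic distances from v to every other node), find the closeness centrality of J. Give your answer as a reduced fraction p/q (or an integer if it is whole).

9/20

Distances from J: A:1, B:1, C:3, D:2, E:5, F:1, G:2, H:1, I:4. Sum = 20.
n = 10, so closeness = 9/20.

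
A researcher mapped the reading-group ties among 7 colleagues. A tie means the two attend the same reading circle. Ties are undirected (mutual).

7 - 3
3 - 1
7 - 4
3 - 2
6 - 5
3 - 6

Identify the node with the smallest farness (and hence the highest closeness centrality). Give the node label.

3

Farness (sum of distances to all others) for each node — 1:13, 2:13, 3:8, 4:16, 5:16, 6:11, 7:11.
The smallest farness is 8, for 3, so 3 has the highest closeness.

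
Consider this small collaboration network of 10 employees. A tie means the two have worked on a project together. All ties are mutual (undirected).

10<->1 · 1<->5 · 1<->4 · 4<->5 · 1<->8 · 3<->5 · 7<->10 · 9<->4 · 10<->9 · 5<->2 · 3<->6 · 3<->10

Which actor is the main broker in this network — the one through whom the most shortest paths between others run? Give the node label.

10

Unnormalized betweenness of each node: 1:11, 2:0, 3:10, 4:3, 5:12, 6:0, 7:0, 8:0, 9:1, 10:13.
10 has the largest value, 13, making it the main broker — the node through which the most shortest paths run.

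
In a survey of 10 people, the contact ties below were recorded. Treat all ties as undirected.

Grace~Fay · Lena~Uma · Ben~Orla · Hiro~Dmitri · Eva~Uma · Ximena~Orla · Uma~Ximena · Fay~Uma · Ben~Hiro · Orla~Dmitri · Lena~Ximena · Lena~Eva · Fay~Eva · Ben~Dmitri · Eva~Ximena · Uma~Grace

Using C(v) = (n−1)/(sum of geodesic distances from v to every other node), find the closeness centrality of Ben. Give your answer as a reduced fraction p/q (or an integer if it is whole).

9/22

Distances from Ben: Dmitri:1, Eva:3, Fay:4, Grace:4, Hiro:1, Lena:3, Orla:1, Uma:3, Ximena:2. Sum = 22.
n = 10, so closeness = 9/22.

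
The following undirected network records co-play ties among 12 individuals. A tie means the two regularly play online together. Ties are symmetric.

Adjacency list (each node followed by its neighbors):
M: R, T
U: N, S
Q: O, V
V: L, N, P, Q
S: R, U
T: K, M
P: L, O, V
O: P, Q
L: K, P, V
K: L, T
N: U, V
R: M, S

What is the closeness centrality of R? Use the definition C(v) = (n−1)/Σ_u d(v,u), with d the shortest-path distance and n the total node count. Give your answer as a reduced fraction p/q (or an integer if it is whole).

Distances from R: K:3, L:4, M:1, N:3, O:6, P:5, Q:5, S:1, T:2, U:2, V:4. Sum = 36.
n = 12, so closeness = 11/36.

11/36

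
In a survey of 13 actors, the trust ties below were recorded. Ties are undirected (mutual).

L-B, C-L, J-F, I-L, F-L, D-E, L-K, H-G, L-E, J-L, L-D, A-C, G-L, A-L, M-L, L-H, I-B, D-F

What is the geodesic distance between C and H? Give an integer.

One shortest route is C – L – H, which uses 2 edges, and C and H are not directly tied, so nothing shorter exists. So d(C,H) = 2.

2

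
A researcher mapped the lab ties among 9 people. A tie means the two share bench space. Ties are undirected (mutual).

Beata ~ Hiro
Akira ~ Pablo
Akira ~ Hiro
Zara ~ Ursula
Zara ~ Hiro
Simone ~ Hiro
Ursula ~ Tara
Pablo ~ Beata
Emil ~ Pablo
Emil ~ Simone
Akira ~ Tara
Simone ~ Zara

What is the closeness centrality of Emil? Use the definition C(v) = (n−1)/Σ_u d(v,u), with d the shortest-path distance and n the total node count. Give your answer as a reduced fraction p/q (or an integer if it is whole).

1/2

Distances from Emil: Akira:2, Beata:2, Hiro:2, Pablo:1, Simone:1, Tara:3, Ursula:3, Zara:2. Sum = 16.
n = 9, so closeness = 8/16 = 1/2.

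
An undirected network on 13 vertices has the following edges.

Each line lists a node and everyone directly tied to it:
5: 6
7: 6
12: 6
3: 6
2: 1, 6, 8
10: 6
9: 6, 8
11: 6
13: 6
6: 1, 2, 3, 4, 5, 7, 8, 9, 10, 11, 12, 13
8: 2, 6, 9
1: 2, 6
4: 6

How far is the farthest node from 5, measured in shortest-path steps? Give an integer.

Distances from 5: 1:2, 2:2, 3:2, 4:2, 6:1, 7:2, 8:2, 9:2, 10:2, 11:2, 12:2, 13:2.
The largest is 2 (to 11, 13, 3, 1, 8, 9, 2, 7, 12, 4, and 10), so the eccentricity of 5 is 2.

2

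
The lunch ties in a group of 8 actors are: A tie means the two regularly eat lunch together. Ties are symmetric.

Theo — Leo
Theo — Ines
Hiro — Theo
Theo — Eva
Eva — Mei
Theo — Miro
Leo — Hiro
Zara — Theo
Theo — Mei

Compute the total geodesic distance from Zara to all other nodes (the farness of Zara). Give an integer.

13

Distances from Zara: Eva:2, Hiro:2, Ines:2, Leo:2, Mei:2, Miro:2, Theo:1.
Sum = 2 + 2 + 2 + 2 + 2 + 2 + 1 = 13.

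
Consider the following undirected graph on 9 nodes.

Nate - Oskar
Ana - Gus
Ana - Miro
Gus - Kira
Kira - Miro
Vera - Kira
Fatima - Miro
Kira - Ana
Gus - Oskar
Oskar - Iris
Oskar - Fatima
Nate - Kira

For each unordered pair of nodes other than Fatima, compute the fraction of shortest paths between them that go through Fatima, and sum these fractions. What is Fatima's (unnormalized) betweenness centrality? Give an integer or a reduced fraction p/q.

Pairs whose geodesics pass through Fatima — Iris–Miro: 1; Miro–Oskar: 1.
All other pairs contribute 0.
Summing the contributions gives betweenness(Fatima) = 2.

2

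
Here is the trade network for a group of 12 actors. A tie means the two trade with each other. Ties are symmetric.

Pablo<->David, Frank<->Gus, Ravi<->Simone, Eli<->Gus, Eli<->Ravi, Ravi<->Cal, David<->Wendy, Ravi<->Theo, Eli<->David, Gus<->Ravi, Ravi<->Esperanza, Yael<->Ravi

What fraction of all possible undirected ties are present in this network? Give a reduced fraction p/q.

2/11

There are 12 edges and 12 nodes, so the maximum possible is C(12,2) = 66.
Density = 12/66 = 2/11.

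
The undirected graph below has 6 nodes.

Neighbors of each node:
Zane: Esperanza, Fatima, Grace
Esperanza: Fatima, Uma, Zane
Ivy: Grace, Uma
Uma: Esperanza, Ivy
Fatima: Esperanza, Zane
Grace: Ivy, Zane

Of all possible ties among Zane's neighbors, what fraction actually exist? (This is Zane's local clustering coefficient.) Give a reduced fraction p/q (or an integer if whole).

Zane's neighbors: Esperanza, Fatima, and Grace (k = 3).
Possible neighbor pairs: C(3,2) = 3. Edges among them: Esperanza–Fatima → e = 1.
Clustering(Zane) = 1/3.

1/3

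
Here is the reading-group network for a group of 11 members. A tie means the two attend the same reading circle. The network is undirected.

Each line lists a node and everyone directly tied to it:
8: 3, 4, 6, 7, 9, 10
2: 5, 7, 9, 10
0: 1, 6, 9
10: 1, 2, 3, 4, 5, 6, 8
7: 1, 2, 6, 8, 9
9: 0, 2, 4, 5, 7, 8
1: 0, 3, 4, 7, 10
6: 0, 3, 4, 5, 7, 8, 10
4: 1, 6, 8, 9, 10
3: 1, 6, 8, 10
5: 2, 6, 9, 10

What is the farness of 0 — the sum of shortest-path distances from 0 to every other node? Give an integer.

17

Distances from 0: 1:1, 2:2, 3:2, 4:2, 5:2, 6:1, 7:2, 8:2, 9:1, 10:2.
Sum = 1 + 2 + 2 + 2 + 2 + 1 + 2 + 2 + 1 + 2 = 17.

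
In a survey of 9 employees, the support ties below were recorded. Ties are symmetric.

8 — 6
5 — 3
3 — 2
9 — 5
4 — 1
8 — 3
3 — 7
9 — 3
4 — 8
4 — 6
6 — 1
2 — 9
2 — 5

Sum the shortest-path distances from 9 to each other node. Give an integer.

Distances from 9: 1:4, 2:1, 3:1, 4:3, 5:1, 6:3, 7:2, 8:2.
Sum = 4 + 1 + 1 + 3 + 1 + 3 + 2 + 2 = 17.

17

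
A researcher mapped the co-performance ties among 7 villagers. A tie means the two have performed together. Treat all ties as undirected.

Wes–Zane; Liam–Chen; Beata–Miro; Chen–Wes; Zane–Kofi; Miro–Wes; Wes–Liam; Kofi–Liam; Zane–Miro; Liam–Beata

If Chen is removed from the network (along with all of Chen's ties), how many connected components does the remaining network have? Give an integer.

1

Chen's neighbors (Liam and Wes) remain reachable from one another through other ties, so the rest of the network stays in one piece.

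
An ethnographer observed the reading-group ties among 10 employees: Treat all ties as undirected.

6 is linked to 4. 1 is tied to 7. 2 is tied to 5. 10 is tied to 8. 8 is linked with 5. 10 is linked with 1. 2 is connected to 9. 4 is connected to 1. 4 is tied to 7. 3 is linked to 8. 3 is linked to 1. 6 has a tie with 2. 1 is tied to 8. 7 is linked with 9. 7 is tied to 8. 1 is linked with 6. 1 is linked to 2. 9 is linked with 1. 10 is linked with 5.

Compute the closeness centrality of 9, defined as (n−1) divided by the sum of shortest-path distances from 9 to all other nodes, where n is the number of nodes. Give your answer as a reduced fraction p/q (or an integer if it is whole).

Distances from 9: 1:1, 2:1, 3:2, 4:2, 5:2, 6:2, 7:1, 8:2, 10:2. Sum = 15.
n = 10, so closeness = 9/15 = 3/5.

3/5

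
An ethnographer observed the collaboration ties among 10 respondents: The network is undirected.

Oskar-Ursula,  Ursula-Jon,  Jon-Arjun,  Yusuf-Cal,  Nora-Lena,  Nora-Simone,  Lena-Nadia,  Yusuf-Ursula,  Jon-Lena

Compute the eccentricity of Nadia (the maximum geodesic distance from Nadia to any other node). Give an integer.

Distances from Nadia: Arjun:3, Cal:5, Jon:2, Lena:1, Nora:2, Oskar:4, Simone:3, Ursula:3, Yusuf:4.
The largest is 5 (to Cal), so the eccentricity of Nadia is 5.

5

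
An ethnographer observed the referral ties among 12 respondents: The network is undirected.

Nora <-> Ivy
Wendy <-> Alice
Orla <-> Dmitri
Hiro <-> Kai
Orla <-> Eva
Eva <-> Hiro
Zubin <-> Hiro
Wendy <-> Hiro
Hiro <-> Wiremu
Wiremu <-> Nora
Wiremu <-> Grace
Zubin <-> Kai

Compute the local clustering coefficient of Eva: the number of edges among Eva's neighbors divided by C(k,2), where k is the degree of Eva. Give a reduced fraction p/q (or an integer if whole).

Eva's neighbors: Hiro and Orla (k = 2).
Possible neighbor pairs: C(2,2) = 1. Edges among them: none → e = 0.
Clustering(Eva) = 0/1.

0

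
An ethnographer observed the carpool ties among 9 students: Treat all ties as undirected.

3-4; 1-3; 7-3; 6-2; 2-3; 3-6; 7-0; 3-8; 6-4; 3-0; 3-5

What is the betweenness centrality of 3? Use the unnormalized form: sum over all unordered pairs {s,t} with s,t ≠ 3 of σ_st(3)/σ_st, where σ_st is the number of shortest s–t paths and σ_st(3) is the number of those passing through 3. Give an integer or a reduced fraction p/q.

Pairs whose geodesics pass through 3 — 1–4: 1; 1–5: 1; 1–0: 1; 1–2: 1; 1–7: 1; 1–6: 1; 1–8: 1; 4–5: 1; 4–0: 1; 4–2: 1/2; 4–7: 1; 4–8: 1; 5–0: 1; 5–2: 1 … (+11 more pairs).
All other pairs contribute 0.
Summing the contributions gives betweenness(3) = 49/2.

49/2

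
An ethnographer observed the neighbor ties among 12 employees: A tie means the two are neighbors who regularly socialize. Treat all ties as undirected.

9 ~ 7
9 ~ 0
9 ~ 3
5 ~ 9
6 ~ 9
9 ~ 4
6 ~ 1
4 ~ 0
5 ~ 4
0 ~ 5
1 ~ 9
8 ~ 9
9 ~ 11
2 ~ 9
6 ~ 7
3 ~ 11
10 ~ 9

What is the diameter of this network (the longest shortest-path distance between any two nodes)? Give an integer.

2

Eccentricity of each node (its greatest distance to any other): 0:2, 1:2, 2:2, 3:2, 4:2, 5:2, 6:2, 7:2, 8:2, 9:1, 10:2, 11:2.
The maximum eccentricity is 2, realized for instance by the pair 6–5 via 6 – 9 – 5. So the diameter is 2.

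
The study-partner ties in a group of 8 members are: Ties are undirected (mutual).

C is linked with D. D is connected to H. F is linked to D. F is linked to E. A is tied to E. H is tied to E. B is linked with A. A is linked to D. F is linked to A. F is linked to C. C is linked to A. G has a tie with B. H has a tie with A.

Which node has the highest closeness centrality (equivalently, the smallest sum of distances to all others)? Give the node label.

Farness (sum of distances to all others) for each node — A:8, B:12, C:12, D:11, E:12, F:11, G:18, H:12.
The smallest farness is 8, for A, so A has the highest closeness.

A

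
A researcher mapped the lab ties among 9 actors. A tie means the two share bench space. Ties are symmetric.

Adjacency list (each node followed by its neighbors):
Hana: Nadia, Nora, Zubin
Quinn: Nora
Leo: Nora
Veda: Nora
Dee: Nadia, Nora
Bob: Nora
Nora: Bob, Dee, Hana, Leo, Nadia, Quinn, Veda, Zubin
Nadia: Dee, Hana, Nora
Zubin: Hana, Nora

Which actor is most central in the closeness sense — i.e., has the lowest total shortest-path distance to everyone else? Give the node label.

Farness (sum of distances to all others) for each node — Bob:15, Dee:14, Hana:13, Leo:15, Nadia:13, Nora:8, Quinn:15, Veda:15, Zubin:14.
The smallest farness is 8, for Nora, so Nora has the highest closeness.

Nora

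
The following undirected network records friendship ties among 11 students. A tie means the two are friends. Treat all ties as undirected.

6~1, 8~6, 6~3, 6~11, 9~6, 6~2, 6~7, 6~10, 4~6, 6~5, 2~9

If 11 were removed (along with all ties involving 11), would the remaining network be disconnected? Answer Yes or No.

Even without 11, every remaining node can still reach every other (the residual graph is connected), so 11 is not a cut vertex.

No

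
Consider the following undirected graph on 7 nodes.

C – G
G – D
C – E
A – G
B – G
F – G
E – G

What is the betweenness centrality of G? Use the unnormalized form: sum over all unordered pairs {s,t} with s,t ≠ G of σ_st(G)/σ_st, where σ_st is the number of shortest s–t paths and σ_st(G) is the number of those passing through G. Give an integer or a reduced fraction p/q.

Pairs whose geodesics pass through G — B–C: 1; B–E: 1; B–D: 1; B–A: 1; B–F: 1; C–D: 1; C–A: 1; C–F: 1; E–D: 1; E–A: 1; E–F: 1; D–A: 1; D–F: 1; A–F: 1.
All other pairs contribute 0.
Summing the contributions gives betweenness(G) = 14.

14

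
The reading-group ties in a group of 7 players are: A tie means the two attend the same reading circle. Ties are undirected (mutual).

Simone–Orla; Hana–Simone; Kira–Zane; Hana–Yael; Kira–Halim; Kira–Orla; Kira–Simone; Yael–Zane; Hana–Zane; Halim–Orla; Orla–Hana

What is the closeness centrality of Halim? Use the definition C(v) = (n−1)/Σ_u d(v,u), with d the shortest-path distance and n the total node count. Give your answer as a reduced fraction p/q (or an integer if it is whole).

Distances from Halim: Hana:2, Kira:1, Orla:1, Simone:2, Yael:3, Zane:2. Sum = 11.
n = 7, so closeness = 6/11.

6/11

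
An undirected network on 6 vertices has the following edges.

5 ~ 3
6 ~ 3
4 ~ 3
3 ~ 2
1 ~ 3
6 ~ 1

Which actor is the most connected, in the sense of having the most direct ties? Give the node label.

3

Degrees — 1:2, 2:1, 3:5, 4:1, 5:1, 6:2.
The maximum is 5, attained only by 3.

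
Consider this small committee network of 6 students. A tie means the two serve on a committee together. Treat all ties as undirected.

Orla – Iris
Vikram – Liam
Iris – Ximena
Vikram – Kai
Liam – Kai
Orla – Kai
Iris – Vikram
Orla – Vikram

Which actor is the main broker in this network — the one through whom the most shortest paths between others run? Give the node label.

Iris

Unnormalized betweenness of each node: Iris:4, Kai:1/2, Liam:0, Orla:1, Vikram:7/2, Ximena:0.
Iris has the largest value, 4, making it the main broker — the node through which the most shortest paths run.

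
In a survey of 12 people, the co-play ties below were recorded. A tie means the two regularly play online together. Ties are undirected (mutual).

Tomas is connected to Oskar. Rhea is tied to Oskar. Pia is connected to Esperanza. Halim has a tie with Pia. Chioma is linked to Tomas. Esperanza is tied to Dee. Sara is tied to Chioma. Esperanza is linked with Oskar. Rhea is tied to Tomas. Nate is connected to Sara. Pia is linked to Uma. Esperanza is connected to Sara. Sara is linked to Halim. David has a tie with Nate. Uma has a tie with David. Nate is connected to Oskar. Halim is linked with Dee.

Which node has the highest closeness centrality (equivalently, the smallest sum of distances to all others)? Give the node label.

Farness (sum of distances to all others) for each node — Chioma:25, David:27, Dee:27, Esperanza:19, Halim:24, Nate:21, Oskar:20, Pia:23, Rhea:28, Sara:20, Tomas:25, Uma:29.
The smallest farness is 19, for Esperanza, so Esperanza has the highest closeness.

Esperanza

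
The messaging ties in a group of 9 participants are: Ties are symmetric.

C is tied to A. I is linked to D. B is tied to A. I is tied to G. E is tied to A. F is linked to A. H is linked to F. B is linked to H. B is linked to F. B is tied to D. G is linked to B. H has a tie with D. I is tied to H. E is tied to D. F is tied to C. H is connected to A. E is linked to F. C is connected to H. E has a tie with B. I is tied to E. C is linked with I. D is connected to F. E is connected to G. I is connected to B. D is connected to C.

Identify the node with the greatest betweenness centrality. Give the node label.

Unnormalized betweenness of each node: A:13/20, B:161/60, C:13/20, D:17/20, E:119/60, F:17/20, G:0, H:17/20, I:149/60.
B has the largest value, 161/60, making it the main broker — the node through which the most shortest paths run.

B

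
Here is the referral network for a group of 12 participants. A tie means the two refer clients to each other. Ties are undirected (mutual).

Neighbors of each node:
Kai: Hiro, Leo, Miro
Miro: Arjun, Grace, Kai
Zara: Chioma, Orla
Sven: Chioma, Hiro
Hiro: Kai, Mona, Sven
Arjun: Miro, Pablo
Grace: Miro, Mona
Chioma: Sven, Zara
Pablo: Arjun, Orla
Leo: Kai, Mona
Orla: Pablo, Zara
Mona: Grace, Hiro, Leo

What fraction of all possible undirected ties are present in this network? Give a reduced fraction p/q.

There are 14 edges and 12 nodes, so the maximum possible is C(12,2) = 66.
Density = 14/66 = 7/33.

7/33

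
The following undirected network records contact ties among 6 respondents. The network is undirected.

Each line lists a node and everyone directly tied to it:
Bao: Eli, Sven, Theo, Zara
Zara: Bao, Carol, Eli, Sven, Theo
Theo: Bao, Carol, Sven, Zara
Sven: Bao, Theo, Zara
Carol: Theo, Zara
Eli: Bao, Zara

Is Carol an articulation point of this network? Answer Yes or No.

Even without Carol, every remaining node can still reach every other (the residual graph is connected), so Carol is not a cut vertex.

No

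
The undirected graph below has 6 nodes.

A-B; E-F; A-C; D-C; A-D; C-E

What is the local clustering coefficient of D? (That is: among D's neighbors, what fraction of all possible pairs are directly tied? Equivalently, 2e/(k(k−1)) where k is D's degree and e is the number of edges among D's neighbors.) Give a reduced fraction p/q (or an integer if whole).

D's neighbors: A and C (k = 2).
Possible neighbor pairs: C(2,2) = 1. Edges among them: A–C → e = 1.
Clustering(D) = 1/1.

1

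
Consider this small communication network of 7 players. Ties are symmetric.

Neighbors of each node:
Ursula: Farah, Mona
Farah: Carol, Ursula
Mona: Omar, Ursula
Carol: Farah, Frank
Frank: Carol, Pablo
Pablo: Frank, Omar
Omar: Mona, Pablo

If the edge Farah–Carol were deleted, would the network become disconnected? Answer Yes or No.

No

Even without that edge, Farah still reaches Carol via Farah – Ursula – Mona – Omar – Pablo – Frank – Carol, so the network stays connected. Not a bridge.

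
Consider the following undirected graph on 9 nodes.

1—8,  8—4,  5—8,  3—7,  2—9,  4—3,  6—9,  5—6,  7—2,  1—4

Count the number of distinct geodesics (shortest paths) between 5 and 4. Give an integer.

1

The shortest distance is 2, and the only length-2 path is 5–8–4. So there is exactly 1 shortest path.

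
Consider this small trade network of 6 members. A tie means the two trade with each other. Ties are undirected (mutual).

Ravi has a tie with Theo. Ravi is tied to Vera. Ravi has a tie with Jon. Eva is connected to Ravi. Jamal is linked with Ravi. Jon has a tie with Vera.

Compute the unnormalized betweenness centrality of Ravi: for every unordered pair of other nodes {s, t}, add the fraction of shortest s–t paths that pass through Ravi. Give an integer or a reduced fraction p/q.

9

Pairs whose geodesics pass through Ravi — Eva–Vera: 1; Eva–Theo: 1; Eva–Jon: 1; Eva–Jamal: 1; Vera–Theo: 1; Vera–Jamal: 1; Theo–Jon: 1; Theo–Jamal: 1; Jon–Jamal: 1.
All other pairs contribute 0.
Summing the contributions gives betweenness(Ravi) = 9.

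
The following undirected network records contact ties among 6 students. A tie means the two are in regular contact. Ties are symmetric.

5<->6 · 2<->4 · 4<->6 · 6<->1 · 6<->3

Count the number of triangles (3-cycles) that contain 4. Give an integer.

4's neighbors are 2 and 6, but none of them are tied to each other, so no triangle contains 4.

0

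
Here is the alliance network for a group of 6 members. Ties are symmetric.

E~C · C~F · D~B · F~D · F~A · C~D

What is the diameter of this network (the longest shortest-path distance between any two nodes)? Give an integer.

3

Eccentricity of each node (its greatest distance to any other): A:3, B:3, C:2, D:2, E:3, F:2.
The maximum eccentricity is 3, realized for instance by the pair A–E via A – F – C – E. So the diameter is 3.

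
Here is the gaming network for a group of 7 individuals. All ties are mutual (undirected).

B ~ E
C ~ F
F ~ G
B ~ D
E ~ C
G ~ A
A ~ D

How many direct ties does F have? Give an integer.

2

F is directly tied to C and G. That is 2 neighbors, so the degree of F is 2.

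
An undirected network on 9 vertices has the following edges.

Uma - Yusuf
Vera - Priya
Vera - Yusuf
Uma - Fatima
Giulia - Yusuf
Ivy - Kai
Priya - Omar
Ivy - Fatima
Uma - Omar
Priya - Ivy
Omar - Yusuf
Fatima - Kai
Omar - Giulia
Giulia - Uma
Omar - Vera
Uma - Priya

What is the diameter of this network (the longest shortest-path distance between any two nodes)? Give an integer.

3

Eccentricity of each node (its greatest distance to any other): Fatima:3, Giulia:3, Ivy:3, Kai:3, Omar:3, Priya:2, Uma:2, Vera:3, Yusuf:3.
The maximum eccentricity is 3, realized for instance by the pair Omar–Kai via Omar – Uma – Fatima – Kai. So the diameter is 3.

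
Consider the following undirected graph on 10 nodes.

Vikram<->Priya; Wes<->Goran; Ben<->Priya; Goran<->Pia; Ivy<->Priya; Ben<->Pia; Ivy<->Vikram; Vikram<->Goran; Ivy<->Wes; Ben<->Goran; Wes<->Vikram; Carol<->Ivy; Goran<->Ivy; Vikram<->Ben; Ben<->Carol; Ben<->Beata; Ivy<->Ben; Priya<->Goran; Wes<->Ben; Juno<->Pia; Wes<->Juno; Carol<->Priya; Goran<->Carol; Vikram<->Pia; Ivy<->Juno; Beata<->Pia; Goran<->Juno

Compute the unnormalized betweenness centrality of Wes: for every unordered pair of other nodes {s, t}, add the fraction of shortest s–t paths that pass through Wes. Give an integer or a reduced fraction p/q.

Pairs whose geodesics pass through Wes — Juno–Ben: 1/4; Juno–Vikram: 1/4.
All other pairs contribute 0.
Summing the contributions gives betweenness(Wes) = 1/2.

1/2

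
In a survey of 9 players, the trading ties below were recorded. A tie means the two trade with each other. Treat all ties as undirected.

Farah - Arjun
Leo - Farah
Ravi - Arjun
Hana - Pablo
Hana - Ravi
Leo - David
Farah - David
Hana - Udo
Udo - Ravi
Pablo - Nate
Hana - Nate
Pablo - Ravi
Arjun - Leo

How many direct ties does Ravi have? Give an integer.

Ravi is directly tied to Arjun, Hana, Pablo, and Udo. That is 4 neighbors, so the degree of Ravi is 4.

4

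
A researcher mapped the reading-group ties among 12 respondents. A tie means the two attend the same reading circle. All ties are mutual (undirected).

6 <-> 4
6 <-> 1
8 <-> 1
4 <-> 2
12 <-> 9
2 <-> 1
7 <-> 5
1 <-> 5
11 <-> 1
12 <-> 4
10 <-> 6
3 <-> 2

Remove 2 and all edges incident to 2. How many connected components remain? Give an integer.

2

Without 2, the remaining ties split the others into: {1, 4, 5, 6, 7, 8, 9, 10, 11, 12}; {3}.
That's 2 separate components.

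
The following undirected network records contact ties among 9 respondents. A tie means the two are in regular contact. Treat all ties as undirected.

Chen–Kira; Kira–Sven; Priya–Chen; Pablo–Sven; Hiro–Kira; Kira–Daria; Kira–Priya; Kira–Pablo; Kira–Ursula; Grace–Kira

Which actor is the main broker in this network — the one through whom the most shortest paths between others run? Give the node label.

Kira

Unnormalized betweenness of each node: Chen:0, Daria:0, Grace:0, Hiro:0, Kira:26, Pablo:0, Priya:0, Sven:0, Ursula:0.
Kira has the largest value, 26, making it the main broker — the node through which the most shortest paths run.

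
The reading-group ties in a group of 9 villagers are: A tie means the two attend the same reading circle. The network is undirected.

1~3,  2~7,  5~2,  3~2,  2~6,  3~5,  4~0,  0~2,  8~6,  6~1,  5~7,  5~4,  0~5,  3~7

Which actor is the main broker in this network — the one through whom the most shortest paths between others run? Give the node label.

2

Unnormalized betweenness of each node: 0:3/2, 1:1, 2:32/3, 3:25/6, 4:0, 5:35/6, 6:47/6, 7:0, 8:0.
2 has the largest value, 32/3, making it the main broker — the node through which the most shortest paths run.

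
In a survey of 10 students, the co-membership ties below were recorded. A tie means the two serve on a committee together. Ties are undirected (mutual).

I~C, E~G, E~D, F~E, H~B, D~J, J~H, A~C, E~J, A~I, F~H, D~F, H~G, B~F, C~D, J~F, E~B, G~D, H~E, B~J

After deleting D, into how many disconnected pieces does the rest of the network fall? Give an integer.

2

Without D, the remaining ties split the others into: {A, C, I}; {B, E, F, G, H, J}.
That's 2 separate components.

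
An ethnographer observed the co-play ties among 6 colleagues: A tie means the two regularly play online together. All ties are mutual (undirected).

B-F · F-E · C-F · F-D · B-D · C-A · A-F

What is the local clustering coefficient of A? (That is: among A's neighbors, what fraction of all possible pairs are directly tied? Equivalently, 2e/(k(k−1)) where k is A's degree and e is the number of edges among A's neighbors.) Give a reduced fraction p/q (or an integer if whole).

1

A's neighbors: C and F (k = 2).
Possible neighbor pairs: C(2,2) = 1. Edges among them: C–F → e = 1.
Clustering(A) = 1/1.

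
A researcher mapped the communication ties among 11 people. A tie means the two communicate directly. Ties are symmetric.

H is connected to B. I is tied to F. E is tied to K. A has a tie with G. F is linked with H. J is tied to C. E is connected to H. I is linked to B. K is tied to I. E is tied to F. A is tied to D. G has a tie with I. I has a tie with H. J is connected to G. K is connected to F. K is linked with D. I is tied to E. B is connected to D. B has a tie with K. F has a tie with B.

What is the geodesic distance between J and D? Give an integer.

One shortest route is J – G – A – D, which uses 3 edges, and at distance 2 from J we only reach {A, I}, which does not include D. So d(J,D) = 3.

3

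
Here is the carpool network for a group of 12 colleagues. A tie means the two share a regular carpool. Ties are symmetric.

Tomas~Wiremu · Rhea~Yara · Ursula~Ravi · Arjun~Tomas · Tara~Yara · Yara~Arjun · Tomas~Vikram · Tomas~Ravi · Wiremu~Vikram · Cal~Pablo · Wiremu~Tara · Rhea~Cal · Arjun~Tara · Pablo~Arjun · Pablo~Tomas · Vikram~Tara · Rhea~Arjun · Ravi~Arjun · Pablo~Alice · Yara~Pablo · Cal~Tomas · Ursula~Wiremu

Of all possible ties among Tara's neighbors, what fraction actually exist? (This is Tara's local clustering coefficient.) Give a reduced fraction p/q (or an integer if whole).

Tara's neighbors: Arjun, Vikram, Wiremu, and Yara (k = 4).
Possible neighbor pairs: C(4,2) = 6. Edges among them: Arjun–Yara, Vikram–Wiremu → e = 2.
Clustering(Tara) = 2/6 = 1/3.

1/3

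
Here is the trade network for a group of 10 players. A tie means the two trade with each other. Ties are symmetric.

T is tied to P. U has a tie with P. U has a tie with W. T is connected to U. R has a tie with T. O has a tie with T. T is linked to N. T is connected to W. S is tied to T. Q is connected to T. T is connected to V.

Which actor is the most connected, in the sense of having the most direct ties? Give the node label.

T

Degrees — N:1, O:1, P:2, Q:1, R:1, S:1, T:9, U:3, V:1, W:2.
The maximum is 9, attained only by T.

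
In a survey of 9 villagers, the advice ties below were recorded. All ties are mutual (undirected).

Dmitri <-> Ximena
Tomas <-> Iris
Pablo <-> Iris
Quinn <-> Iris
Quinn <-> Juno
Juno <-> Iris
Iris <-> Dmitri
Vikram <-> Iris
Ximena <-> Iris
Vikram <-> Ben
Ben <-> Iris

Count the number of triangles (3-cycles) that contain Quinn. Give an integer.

Quinn's neighbors: Iris and Juno.
Neighbor pairs that are themselves tied: Quinn–Iris–Juno. Each forms one triangle with Quinn, for 1 in total.

1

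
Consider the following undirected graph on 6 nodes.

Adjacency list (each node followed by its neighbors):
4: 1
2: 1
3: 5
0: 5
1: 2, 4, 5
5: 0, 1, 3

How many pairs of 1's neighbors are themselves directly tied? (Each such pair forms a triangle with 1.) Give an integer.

0

1's neighbors are 2, 4, and 5, but none of them are tied to each other, so no triangle contains 1.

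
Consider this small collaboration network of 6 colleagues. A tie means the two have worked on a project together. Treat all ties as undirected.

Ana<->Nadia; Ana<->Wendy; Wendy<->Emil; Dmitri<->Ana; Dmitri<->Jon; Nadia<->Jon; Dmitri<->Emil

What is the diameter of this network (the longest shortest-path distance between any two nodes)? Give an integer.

Eccentricity of each node (its greatest distance to any other): Ana:2, Dmitri:2, Emil:3, Jon:3, Nadia:3, Wendy:3.
The maximum eccentricity is 3, realized for instance by the pair Wendy–Jon via Wendy – Emil – Dmitri – Jon. So the diameter is 3.

3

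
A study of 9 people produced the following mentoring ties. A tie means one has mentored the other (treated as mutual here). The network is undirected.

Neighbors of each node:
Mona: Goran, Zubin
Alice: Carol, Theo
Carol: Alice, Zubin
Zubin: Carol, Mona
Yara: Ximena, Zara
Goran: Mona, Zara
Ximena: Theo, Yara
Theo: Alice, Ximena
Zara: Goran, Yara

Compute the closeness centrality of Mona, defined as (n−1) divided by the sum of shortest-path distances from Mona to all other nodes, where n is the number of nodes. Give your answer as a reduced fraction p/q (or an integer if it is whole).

2/5

Distances from Mona: Alice:3, Carol:2, Goran:1, Theo:4, Ximena:4, Yara:3, Zara:2, Zubin:1. Sum = 20.
n = 9, so closeness = 8/20 = 2/5.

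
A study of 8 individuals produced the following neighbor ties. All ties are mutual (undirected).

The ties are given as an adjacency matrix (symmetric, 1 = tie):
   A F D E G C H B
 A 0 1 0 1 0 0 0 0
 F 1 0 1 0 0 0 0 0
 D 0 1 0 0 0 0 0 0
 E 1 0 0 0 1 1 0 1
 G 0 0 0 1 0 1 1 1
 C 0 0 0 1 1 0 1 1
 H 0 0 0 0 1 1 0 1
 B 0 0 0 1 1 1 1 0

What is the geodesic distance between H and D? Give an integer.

5

One shortest route is H – G – E – A – F – D, which uses 5 edges, and at distance 4 from H we only reach {F}, which does not include D. So d(H,D) = 5.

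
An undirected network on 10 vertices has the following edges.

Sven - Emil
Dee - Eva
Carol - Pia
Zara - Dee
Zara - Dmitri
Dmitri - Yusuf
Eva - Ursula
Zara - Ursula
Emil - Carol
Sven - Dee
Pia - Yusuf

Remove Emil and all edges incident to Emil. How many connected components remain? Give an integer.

Emil's neighbors (Carol and Sven) remain reachable from one another through other ties, so the rest of the network stays in one piece.

1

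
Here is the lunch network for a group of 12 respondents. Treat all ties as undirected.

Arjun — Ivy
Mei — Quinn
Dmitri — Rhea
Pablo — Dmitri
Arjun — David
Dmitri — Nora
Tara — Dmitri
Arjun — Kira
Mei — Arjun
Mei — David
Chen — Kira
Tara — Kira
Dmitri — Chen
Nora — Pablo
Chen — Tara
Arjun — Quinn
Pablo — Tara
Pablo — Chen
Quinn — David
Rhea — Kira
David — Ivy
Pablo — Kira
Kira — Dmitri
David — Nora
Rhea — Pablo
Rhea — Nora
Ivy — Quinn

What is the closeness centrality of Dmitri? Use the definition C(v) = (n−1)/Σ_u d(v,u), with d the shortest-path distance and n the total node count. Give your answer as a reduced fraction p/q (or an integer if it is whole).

Distances from Dmitri: Arjun:2, Chen:1, David:2, Ivy:3, Kira:1, Mei:3, Nora:1, Pablo:1, Quinn:3, Rhea:1, Tara:1. Sum = 19.
n = 12, so closeness = 11/19.

11/19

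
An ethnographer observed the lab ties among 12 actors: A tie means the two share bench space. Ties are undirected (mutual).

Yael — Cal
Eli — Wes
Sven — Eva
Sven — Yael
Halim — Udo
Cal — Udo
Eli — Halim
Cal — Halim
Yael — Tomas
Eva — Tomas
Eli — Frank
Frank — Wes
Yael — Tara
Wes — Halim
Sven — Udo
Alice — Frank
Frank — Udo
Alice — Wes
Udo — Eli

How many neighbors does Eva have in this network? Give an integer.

2

Eva is directly tied to Sven and Tomas. That is 2 neighbors, so the degree of Eva is 2.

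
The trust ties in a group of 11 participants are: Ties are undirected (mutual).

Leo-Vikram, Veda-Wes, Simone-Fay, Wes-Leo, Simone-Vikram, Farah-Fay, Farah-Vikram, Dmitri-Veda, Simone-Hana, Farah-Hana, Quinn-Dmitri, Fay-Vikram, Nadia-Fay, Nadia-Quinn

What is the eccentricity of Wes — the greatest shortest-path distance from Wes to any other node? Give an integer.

Distances from Wes: Dmitri:2, Farah:3, Fay:3, Hana:4, Leo:1, Nadia:4, Quinn:3, Simone:3, Veda:1, Vikram:2.
The largest is 4 (to Hana and Nadia), so the eccentricity of Wes is 4.

4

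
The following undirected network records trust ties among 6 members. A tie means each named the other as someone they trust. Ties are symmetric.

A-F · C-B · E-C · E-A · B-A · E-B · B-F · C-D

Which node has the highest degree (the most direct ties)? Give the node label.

B

Degrees — A:3, B:4, C:3, D:1, E:3, F:2.
The maximum is 4, attained only by B.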